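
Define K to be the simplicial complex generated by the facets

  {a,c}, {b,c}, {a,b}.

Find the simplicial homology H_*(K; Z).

K has 3 vertices, 3 edges.
rank ∂_0 = 0, rank ∂_1 = 2 ⇒ b_0 = 3 − 0 − 2 = 1; all invariant factors of ∂_1 are 1 so no torsion. So H_0 ≅ Z.
rank ∂_1 = 2, rank ∂_2 = 0 ⇒ b_1 = 3 − 2 − 0 = 1. So H_1 ≅ Z.

H_0 ≅ Z,  H_1 ≅ Z.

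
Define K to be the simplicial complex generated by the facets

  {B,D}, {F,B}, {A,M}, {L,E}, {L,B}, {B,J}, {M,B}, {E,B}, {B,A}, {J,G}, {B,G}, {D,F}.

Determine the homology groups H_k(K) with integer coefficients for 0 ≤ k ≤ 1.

H_0 ≅ Z,  H_1 ≅ Z^4.

K has 9 vertices, 12 edges.
rank ∂_0 = 0, rank ∂_1 = 8 ⇒ b_0 = 9 − 0 − 8 = 1; all invariant factors of ∂_1 are 1 so no torsion. So H_0 = Z.
rank ∂_1 = 8, rank ∂_2 = 0 ⇒ b_1 = 12 − 8 − 0 = 4. So H_1 = Z^4.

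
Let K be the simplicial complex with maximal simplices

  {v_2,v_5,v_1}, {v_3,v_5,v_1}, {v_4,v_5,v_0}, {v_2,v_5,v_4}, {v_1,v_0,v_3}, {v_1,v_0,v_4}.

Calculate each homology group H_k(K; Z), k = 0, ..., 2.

H_0 ≅ Z,  H_1 ≅ Z,  H_2 = 0.

Order the vertices as v_0 < v_1 < v_2 < v_3 < v_4 < v_5. Listing each simplex with vertices in this order, K has dimension 2 with simplices:

  0-simplices (6): [v_0], [v_1], [v_2], [v_3], [v_4], [v_5]
  1-simplices (12): [v_0,v_1], [v_0,v_3], [v_0,v_4], [v_0,v_5], [v_1,v_2], [v_1,v_3], [v_1,v_4], [v_1,v_5], [v_2,v_4], [v_2,v_5], [v_3,v_5], [v_4,v_5]
  2-simplices (6): [v_0,v_1,v_3], [v_0,v_1,v_4], [v_0,v_4,v_5], [v_1,v_2,v_5], [v_1,v_3,v_5], [v_2,v_4,v_5]

Hence C_0 ≅ Z^6, C_1 ≅ Z^12, C_2 ≅ Z^6.

∂_1: C_1 → C_0 is given by ∂[p,q] = [q] − [p].
The 6×12 boundary matrix has rank 5 and Smith normal form diag(1,1,1,1,1).

The boundary map ∂_2: C_2 → C_1 maps a triangle to the signed sum of its edges. For instance
  ∂[v_1,v_2,v_5] = [v_2,v_5] − [v_1,v_5] + [v_1,v_2],
  ∂[v_1,v_3,v_5] = [v_3,v_5] − [v_1,v_5] + [v_1,v_3].
The resulting 12×6 matrix has rank 6, and its Smith normal form has invariant factors (1,1,1,1,1,1).

Reading off H_k = ker ∂_k / im ∂_{k+1}:

  H_0: rank C_0 − rank ∂_1 = 6 − 5 = 1, and the invariant factors of ∂_1 are all 1, so H_0 = Z.
  H_1: rank ker ∂_1 − rank ∂_2 = (12 − 5) − 6 = 1, and the invariant factors of ∂_2 are all 1, so H_1 = Z.
  H_2: rank ker ∂_2 − rank ∂_3 = (6 − 6) − 0 = 0, and there is no ∂_3, so H_2 = 0.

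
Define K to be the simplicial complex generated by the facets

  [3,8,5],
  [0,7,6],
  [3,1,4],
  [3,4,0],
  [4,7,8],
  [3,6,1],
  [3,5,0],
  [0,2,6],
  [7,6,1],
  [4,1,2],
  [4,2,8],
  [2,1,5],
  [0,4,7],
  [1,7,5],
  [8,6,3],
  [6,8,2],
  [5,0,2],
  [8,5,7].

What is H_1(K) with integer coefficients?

H_1 ≅ Z^2.

K has 9 vertices, 27 edges, 18 triangles.
rank ∂_1 = 8, rank ∂_2 = 17 ⇒ b_1 = 27 − 8 − 17 = 2; all invariant factors of ∂_2 are 1 so no torsion. So H_1 = Z^2.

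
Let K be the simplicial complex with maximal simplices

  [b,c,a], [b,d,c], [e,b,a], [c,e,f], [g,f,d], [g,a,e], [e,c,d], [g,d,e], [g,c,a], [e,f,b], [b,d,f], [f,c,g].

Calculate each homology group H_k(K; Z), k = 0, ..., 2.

H_0 ≅ Z,  H_1 ≅ Z/2,  H_2 = 0.

Order the vertices as a < b < c < d < e < f < g. Listing each simplex with vertices in this order, K has dimension 2 with simplices:

  0-simplices (7): a, b, c, d, e, f, g
  1-simplices (18): ab, ac, ae, ag, bc, bd, be, bf, cd, ce, cf, cg, de, df, dg, ef, eg, fg
  2-simplices (12): abc, abe, acg, aeg, bcd, bdf, bef, cde, cef, cfg, deg, dfg

so the chain groups are C_0 ≅ Z^7, C_1 ≅ Z^18, C_2 ≅ Z^12.

The boundary map ∂_1: C_1 → C_0 is given by ∂[p,q] = [q] − [p].
The 7×18 boundary matrix has rank 6 and Smith normal form diag(1,1,1,1,1,1).

The boundary map ∂_2: C_2 → C_1 acts by ∂[p,q,r] = [q,r] − [p,r] + [p,q]. For instance
  ∂abe = be − ae + ab,
  ∂cef = ef − cf + ce.
This gives a 18×12 integer matrix of rank 12; reducing to Smith normal form yields diagonal entries (1,1,1,1,1,1,1,1,1,1,1,2).

From H_k ≅ ker(∂_k) / im(∂_{k+1}) we obtain:

  H_0: rank C_0 − rank ∂_1 = 7 − 6 = 1, and the invariant factors of ∂_1 are all 1, so H_0 ≅ Z.
  H_1: rank ker ∂_1 − rank ∂_2 = (18 − 6) − 12 = 0, and ∂_2 has invariant factor 2 > 1, so H_1 ≅ Z/2.
  H_2: rank ker ∂_2 − rank ∂_3 = (12 − 12) − 0 = 0, and there is no ∂_3, so H_2 ≅ 0.

As a check, the Euler characteristic is 7 − 18 + 12 = 1, which agrees with 1 − 0 + 0 = 1.
(K is a triangulation of the real projective plane RP^2.)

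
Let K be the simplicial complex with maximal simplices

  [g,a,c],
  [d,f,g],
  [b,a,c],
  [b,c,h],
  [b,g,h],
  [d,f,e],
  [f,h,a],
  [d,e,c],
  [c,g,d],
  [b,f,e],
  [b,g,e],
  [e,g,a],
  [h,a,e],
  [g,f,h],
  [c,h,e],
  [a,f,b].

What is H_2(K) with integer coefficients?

Take the total order a < b < c < d < e < f < g < h on the vertex set. Then K (dimension 2) consists of the simplices:

  0-simplices (8): a, b, c, d, e, f, g, h
  1-simplices (24): ab, ac, ae, af, ag, ah, bc, be, bf, bg, bh, cd, ce, cg, ch, de, df, dg, ef, eg, eh, fg, fh, gh
  2-simplices (16): abc, abf, acg, aeg, aeh, afh, bch, bef, beg, bgh, cde, cdg, ceh, def, dfg, fgh

so the chain groups are C_0 ≅ Z^8, C_1 ≅ Z^24, C_2 ≅ Z^16.

The boundary map ∂_1: C_1 → C_0 is given by ∂[p,q] = [q] − [p]. For instance
  ∂ag = g − a.
This gives a 8×24 integer matrix of rank 7; reducing to Smith normal form yields diagonal entries (1,1,1,1,1,1,1).

Boundary ∂_2: C_2 → C_1 sends each 2-simplex [p,q,r] to [q,r] − [p,r] + [p,q]. For instance
  ∂dfg = fg − dg + df,
  ∂ceh = eh − ch + ce.
This gives a 24×16 integer matrix of rank 15; reducing to Smith normal form yields diagonal entries (1,1,1,1,1,1,1,1,1,1,1,1,1,1,1).

Computing H_k = (kernel of ∂_k) / (image of ∂_{k+1}):

  H_2: rank ker ∂_2 − rank ∂_3 = (16 − 15) − 0 = 1, and there is no ∂_3, so H_2 ≅ Z.

H_2 ≅ Z.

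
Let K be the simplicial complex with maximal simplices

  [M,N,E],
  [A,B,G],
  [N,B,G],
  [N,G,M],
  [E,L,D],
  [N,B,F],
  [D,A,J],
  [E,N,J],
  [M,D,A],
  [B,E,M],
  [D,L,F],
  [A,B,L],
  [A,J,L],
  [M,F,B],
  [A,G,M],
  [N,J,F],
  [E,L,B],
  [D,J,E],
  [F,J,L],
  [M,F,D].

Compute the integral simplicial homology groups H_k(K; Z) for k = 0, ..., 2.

H_0 = Z,  H_1 = Z ⊕ Z/2,  H_2 = 0.

Fix the vertex order A < B < D < E < F < G < J < L < M < N and write every simplex with vertices in increasing order. Then dim K = 2 and the simplices of K are:

  0-simplices (10): A, B, D, E, F, G, J, L, M, N
  1-simplices (30): AB, AD, AG, AJ, AL, AM, BE, BF, BG, BL, BM, BN, DE, DF, DJ, DL, DM, EJ, EL, EM, EN, FJ, FL, FM, FN, GM, GN, JL, JN, MN
  2-simplices (20): ABG, ABL, ADJ, ADM, AGM, AJL, BEL, BEM, BFM, BFN, BGN, DEJ, DEL, DFL, DFM, EJN, EMN, FJL, FJN, GMN

giving chain groups C_0 ≅ Z^10, C_1 ≅ Z^30, C_2 ≅ Z^20.

The boundary map ∂_1: C_1 → C_0 is given by ∂[p,q] = [q] − [p]. For instance
  ∂EM = M − E.
The resulting 10×30 matrix has rank 9, and its Smith normal form has invariant factors (1,1,1,1,1,1,1,1,1).

Boundary ∂_2: C_2 → C_1 acts by ∂[p,q,r] = [q,r] − [p,r] + [p,q]. For instance
  ∂DFL = FL − DL + DF,
  ∂AGM = GM − AM + AG.
The resulting 30×20 matrix has rank 20, and its Smith normal form has invariant factors (1,1,1,1,1,1,1,1,1,1,1,1,1,1,1,1,1,1,1,2).

Reading off H_k = ker ∂_k / im ∂_{k+1}:

  H_0: rank C_0 − rank ∂_1 = 10 − 9 = 1, and the invariant factors of ∂_1 are all 1, so H_0 ≅ Z.
  H_1: rank ker ∂_1 − rank ∂_2 = (30 − 9) − 20 = 1, and ∂_2 has invariant factor 2 > 1, so H_1 ≅ Z ⊕ Z/2.
  H_2: rank ker ∂_2 − rank ∂_3 = (20 − 20) − 0 = 0, and there is no ∂_3, so H_2 ≅ 0.

(K is a triangulation of the Klein bottle.)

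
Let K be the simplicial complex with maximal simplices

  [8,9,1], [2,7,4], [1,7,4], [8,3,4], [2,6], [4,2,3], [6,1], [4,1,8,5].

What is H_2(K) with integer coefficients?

H_2 = 0.

Order the vertices as 1 < 2 < 3 < 4 < 5 < 6 < 7 < 8 < 9. Listing each simplex with vertices in this order, K has dimension 3 with simplices:

  0-simplices (9): [1], [2], [3], [4], [5], [6], [7], [8], [9]
  1-simplices (17): [1,4], [1,5], [1,6], [1,7], [1,8], [1,9], [2,3], [2,4], [2,6], [2,7], [3,4], [3,8], [4,5], [4,7], [4,8], [5,8], [8,9]
  2-simplices (9): [1,4,5], [1,4,7], [1,4,8], [1,5,8], [1,8,9], [2,3,4], [2,4,7], [3,4,8], [4,5,8]
  3-simplices (1): [1,4,5,8]

Hence C_0 ≅ Z^9, C_1 ≅ Z^17, C_2 ≅ Z^9, C_3 ≅ Z^1.

Boundary ∂_1: C_1 → C_0 is given by ∂[p,q] = [q] − [p].
The resulting 9×17 matrix has rank 8, and its Smith normal form has invariant factors (1,1,1,1,1,1,1,1).

The boundary map ∂_2: C_2 → C_1 acts by ∂[p,q,r] = [q,r] − [p,r] + [p,q]. For instance
  ∂[1,8,9] = [8,9] − [1,9] + [1,8],
  ∂[2,3,4] = [3,4] − [2,4] + [2,3].
As a 17×9 matrix over Z this has rank 8, with invariant factors (1,1,1,1,1,1,1,1).

∂_3: C_3 → C_2 sends each 3-simplex σ to the alternating sum Σ_i (−1)^i (σ with its i-th vertex removed). For instance
  ∂[1,4,5,8] = [4,5,8] − [1,5,8] + [1,4,8] − [1,4,5].
This gives a 9×1 integer matrix of rank 1; reducing to Smith normal form yields diagonal entries (1).

Computing H_k = (kernel of ∂_k) / (image of ∂_{k+1}):

  H_2: rank ker ∂_2 − rank ∂_3 = (9 − 8) − 1 = 0, and the invariant factors of ∂_3 are all 1, so H_2 ≅ 0.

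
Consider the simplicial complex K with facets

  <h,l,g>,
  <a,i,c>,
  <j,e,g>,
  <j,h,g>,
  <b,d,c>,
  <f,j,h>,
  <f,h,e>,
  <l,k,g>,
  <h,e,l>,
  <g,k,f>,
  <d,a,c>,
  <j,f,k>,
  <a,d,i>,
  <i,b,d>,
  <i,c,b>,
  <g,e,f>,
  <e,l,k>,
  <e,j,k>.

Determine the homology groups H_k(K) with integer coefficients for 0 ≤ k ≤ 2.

H_0 ≅ Z^2,  H_1 ≅ Z/2,  H_2 ≅ Z.

We work with the vertex ordering a < b < c < d < e < f < g < h < i < j < k < l. The simplices of K, each written with vertices in increasing order, are:

  0-simplices (12): a, b, c, d, e, f, g, h, i, j, k, l
  1-simplices (27): ac, ad, ai, bc, bd, bi, cd, ci, di, ef, eg, eh, ej, ek, el, fg, fh, fj, fk, gh, gj, gk, gl, hj, hl, jk, kl
  2-simplices (18): acd, aci, adi, bcd, bci, bdi, efg, efh, egj, ehl, ejk, ekl, fgk, fhj, fjk, ghj, ghl, gkl

giving chain groups C_0 ≅ Z^12, C_1 ≅ Z^27, C_2 ≅ Z^18.

Boundary ∂_1: C_1 → C_0 sends each edge [p,q] (with p < q) to q − p.
The 12×27 boundary matrix has rank 10 and Smith normal form diag(1,1,1,1,1,1,1,1,1,1).

Boundary ∂_2: C_2 → C_1 acts by ∂[p,q,r] = [q,r] − [p,r] + [p,q]. For instance
  ∂ehl = hl − el + eh,
  ∂egj = gj − ej + eg.
As a 27×18 matrix over Z this has rank 17, with invariant factors (1,1,1,1,1,1,1,1,1,1,1,1,1,1,1,1,2).

Computing H_k = (kernel of ∂_k) / (image of ∂_{k+1}):

  H_0: rank C_0 − rank ∂_1 = 12 − 10 = 2, and the invariant factors of ∂_1 are all 1, so H_0 ≅ Z^2.
  H_1: rank ker ∂_1 − rank ∂_2 = (27 − 10) − 17 = 0, and ∂_2 has invariant factor 2 > 1, so H_1 ≅ Z/2.
  H_2: rank ker ∂_2 − rank ∂_3 = (18 − 17) − 0 = 1, and there is no ∂_3, so H_2 ≅ Z.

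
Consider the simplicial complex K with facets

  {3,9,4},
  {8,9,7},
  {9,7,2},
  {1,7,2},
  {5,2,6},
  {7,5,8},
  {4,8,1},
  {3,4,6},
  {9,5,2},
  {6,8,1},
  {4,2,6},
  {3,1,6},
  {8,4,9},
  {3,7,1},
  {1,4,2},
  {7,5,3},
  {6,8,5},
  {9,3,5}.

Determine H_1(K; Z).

Take the total order 1 < 2 < 3 < 4 < 5 < 6 < 7 < 8 < 9 on the vertex set. Then K (dimension 2) consists of the simplices:

  0-simplices (9): [1], [2], [3], [4], [5], [6], [7], [8], [9]
  1-simplices (27): (27 of them)
  2-simplices (18): [1,2,4], [1,2,7], [1,3,6], [1,3,7], [1,4,8], [1,6,8], [2,4,6], [2,5,6], [2,5,9], [2,7,9], [3,4,6], [3,4,9], [3,5,7], [3,5,9], [4,8,9], [5,6,8], [5,7,8], [7,8,9]

Hence C_0 ≅ Z^9, C_1 ≅ Z^27, C_2 ≅ Z^18.

The boundary map ∂_1: C_1 → C_0 is given by ∂[p,q] = [q] − [p].
As a 9×27 matrix over Z this has rank 8, with invariant factors (1,1,1,1,1,1,1,1).

∂_2: C_2 → C_1 acts by ∂[p,q,r] = [q,r] − [p,r] + [p,q]. For instance
  ∂[1,3,6] = [3,6] − [1,6] + [1,3],
  ∂[2,5,9] = [5,9] − [2,9] + [2,5].
The 27×18 boundary matrix has rank 18 and Smith normal form diag(1,1,1,1,1,1,1,1,1,1,1,1,1,1,1,1,1,2).

Reading off H_k = ker ∂_k / im ∂_{k+1}:

  H_1: rank ker ∂_1 − rank ∂_2 = (27 − 8) − 18 = 1, and ∂_2 has invariant factor 2 > 1, so H_1 = Z ⊕ Z_2.

H_1 ≅ Z ⊕ Z_2.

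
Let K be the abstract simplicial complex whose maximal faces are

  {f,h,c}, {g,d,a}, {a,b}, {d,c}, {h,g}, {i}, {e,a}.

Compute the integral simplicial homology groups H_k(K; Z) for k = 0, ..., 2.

H_0 ≅ Z^2,  H_1 ≅ Z,  H_2 = 0.

We work with the vertex ordering a < b < c < d < e < f < g < h < i. The simplices of K, each written with vertices in increasing order, are:

  0-simplices (9): a, b, c, d, e, f, g, h, i
  1-simplices (10): ab, ad, ae, ag, cd, cf, ch, dg, fh, gh
  2-simplices (2): adg, cfh

so the chain groups are C_0 ≅ Z^9, C_1 ≅ Z^10, C_2 ≅ Z^2.

∂_1: C_1 → C_0 sends each edge [p,q] (with p < q) to q − p.
As a 9×10 matrix over Z this has rank 7, with invariant factors (1,1,1,1,1,1,1).

∂_2: C_2 → C_1 maps a triangle to the signed sum of its edges. For instance
  ∂cfh = fh − ch + cf,
  ∂adg = dg − ag + ad.
The 10×2 boundary matrix has rank 2 and Smith normal form diag(1,1).

Now H_k = ker ∂_k / im ∂_{k+1}, so:

  H_0: rank C_0 − rank ∂_1 = 9 − 7 = 2, and the invariant factors of ∂_1 are all 1, so H_0 = Z^2.
  H_1: rank ker ∂_1 − rank ∂_2 = (10 − 7) − 2 = 1, and the invariant factors of ∂_2 are all 1, so H_1 = Z.
  H_2: rank ker ∂_2 − rank ∂_3 = (2 − 2) − 0 = 0, and there is no ∂_3, so H_2 = 0.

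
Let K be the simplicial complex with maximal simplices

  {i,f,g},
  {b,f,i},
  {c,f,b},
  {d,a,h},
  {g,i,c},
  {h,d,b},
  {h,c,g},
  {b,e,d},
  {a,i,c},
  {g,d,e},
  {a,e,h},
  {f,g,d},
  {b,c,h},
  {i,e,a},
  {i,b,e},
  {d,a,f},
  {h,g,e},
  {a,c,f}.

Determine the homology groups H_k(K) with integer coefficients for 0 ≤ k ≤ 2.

Take the total order a < b < c < d < e < f < g < h < i on the vertex set. Then K (dimension 2) consists of the simplices:

  0-simplices (9): a, b, c, d, e, f, g, h, i
  1-simplices (27): ac, ad, ae, af, ah, ai, bc, bd, be, bf, bh, bi, cf, cg, ch, ci, de, df, dg, dh, eg, eh, ei, fg, fi, gh, gi
  2-simplices (18): acf, aci, adf, adh, aeh, aei, bcf, bch, bde, bdh, bei, bfi, cgh, cgi, deg, dfg, egh, fgi

Hence C_0 ≅ Z^9, C_1 ≅ Z^27, C_2 ≅ Z^18.

Boundary ∂_1: C_1 → C_0 sends each edge [p,q] (with p < q) to q − p.
This gives a 9×27 integer matrix of rank 8; reducing to Smith normal form yields diagonal entries (1,1,1,1,1,1,1,1).

∂_2: C_2 → C_1 acts by ∂[p,q,r] = [q,r] − [p,r] + [p,q]. For instance
  ∂dfg = fg − dg + df,
  ∂bcf = cf − bf + bc.
The 27×18 boundary matrix has rank 18 and Smith normal form diag(1,1,1,1,1,1,1,1,1,1,1,1,1,1,1,1,1,2).

From H_k ≅ ker(∂_k) / im(∂_{k+1}) we obtain:

  H_0: rank C_0 − rank ∂_1 = 9 − 8 = 1, and the invariant factors of ∂_1 are all 1, so H_0 ≅ Z.
  H_1: rank ker ∂_1 − rank ∂_2 = (27 − 8) − 18 = 1, and ∂_2 has invariant factor 2 > 1, so H_1 ≅ Z ⊕ Z_2.
  H_2: rank ker ∂_2 − rank ∂_3 = (18 − 18) − 0 = 0, and there is no ∂_3, so H_2 ≅ 0.

(K is a triangulation of the Klein bottle.)

H_0 ≅ Z,  H_1 ≅ Z ⊕ Z_2,  H_2 = 0.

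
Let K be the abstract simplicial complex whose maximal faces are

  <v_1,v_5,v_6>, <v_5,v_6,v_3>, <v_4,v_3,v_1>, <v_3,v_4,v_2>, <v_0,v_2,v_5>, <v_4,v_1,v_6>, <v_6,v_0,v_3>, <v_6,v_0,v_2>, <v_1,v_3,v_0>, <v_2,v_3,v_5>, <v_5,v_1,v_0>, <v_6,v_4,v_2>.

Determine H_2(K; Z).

H_2 = 0.

Fix the vertex order v_0 < v_1 < v_2 < v_3 < v_4 < v_5 < v_6 and write every simplex with vertices in increasing order. Then dim K = 2 and the simplices of K are:

  0-simplices (7): [v_0], [v_1], [v_2], [v_3], [v_4], [v_5], [v_6]
  1-simplices (18): (18 of them)
  2-simplices (12): (12 of them)

Hence C_0 ≅ Z^7, C_1 ≅ Z^18, C_2 ≅ Z^12.

Boundary ∂_1: C_1 → C_0 is given by ∂[p,q] = [q] − [p]. For instance
  ∂[v_1,v_5] = [v_5] − [v_1].
The resulting 7×18 matrix has rank 6, and its Smith normal form has invariant factors (1,1,1,1,1,1).

Boundary ∂_2: C_2 → C_1 acts by ∂[p,q,r] = [q,r] − [p,r] + [p,q]. For instance
  ∂[v_2,v_3,v_4] = [v_3,v_4] − [v_2,v_4] + [v_2,v_3],
  ∂[v_0,v_1,v_5] = [v_1,v_5] − [v_0,v_5] + [v_0,v_1].
As a 18×12 matrix over Z this has rank 12, with invariant factors (1,1,1,1,1,1,1,1,1,1,1,2).

From H_k ≅ ker(∂_k) / im(∂_{k+1}) we obtain:

  H_2: rank ker ∂_2 − rank ∂_3 = (12 − 12) − 0 = 0, and there is no ∂_3, so H_2 ≅ 0.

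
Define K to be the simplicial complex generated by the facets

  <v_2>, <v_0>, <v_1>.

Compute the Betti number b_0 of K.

Fix the vertex order v_0 < v_1 < v_2 and write every simplex with vertices in increasing order. Then dim K = 0 and the simplices of K are:

  0-simplices (3): [v_0], [v_1], [v_2]

so the chain groups are C_0 ≅ Z^3.

Computing H_k = (kernel of ∂_k) / (image of ∂_{k+1}):

  H_0: rank C_0 − rank ∂_1 = 3 − 0 = 3, and there is no ∂_1, so H_0 ≅ Z^3.

Hence the Betti numbers are b_0 = 3.

b_0 = 3.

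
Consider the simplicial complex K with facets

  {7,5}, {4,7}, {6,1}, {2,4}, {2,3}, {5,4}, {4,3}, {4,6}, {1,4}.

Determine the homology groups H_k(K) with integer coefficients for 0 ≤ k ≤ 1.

H_0 = Z,  H_1 = Z^3.

Take the total order 1 < 2 < 3 < 4 < 5 < 6 < 7 on the vertex set. Then K (dimension 1) consists of the simplices:

  0-simplices (7): [1], [2], [3], [4], [5], [6], [7]
  1-simplices (9): [1,4], [1,6], [2,3], [2,4], [3,4], [4,5], [4,6], [4,7], [5,7]

so the chain groups are C_0 ≅ Z^7, C_1 ≅ Z^9.

∂_1: C_1 → C_0 is given by ∂[p,q] = [q] − [p].
The resulting 7×9 matrix has rank 6, and its Smith normal form has invariant factors (1,1,1,1,1,1).

From H_k ≅ ker(∂_k) / im(∂_{k+1}) we obtain:

  H_0: rank C_0 − rank ∂_1 = 7 − 6 = 1, and the invariant factors of ∂_1 are all 1, so H_0 = Z.
  H_1: rank ker ∂_1 − rank ∂_2 = (9 − 6) − 0 = 3, and there is no ∂_2, so H_1 = Z^3.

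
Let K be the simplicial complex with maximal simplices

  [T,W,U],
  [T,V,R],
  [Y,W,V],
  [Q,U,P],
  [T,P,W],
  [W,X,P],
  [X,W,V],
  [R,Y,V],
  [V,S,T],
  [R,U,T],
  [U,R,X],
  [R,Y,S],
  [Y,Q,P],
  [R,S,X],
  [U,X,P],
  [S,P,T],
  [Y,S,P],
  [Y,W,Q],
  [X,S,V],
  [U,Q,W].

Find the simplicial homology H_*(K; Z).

H_0 = Z,  H_1 = Z ⊕ Z_2,  H_2 = 0.

Fix the vertex order P < Q < R < S < T < U < V < W < X < Y and write every simplex with vertices in increasing order. Then dim K = 2 and the simplices of K are:

  0-simplices (10): P, Q, R, S, T, U, V, W, X, Y
  1-simplices (30): PQ, PS, PT, PU, PW, PX, PY, QU, QW, QY, RS, RT, RU, RV, RX, RY, ST, SV, SX, SY, TU, TV, TW, UW, UX, VW, VX, VY, WX, WY
  2-simplices (20): PQU, PQY, PST, PSY, PTW, PUX, PWX, QUW, QWY, RSX, RSY, RTU, RTV, RUX, RVY, STV, SVX, TUW, VWX, VWY

Hence C_0 ≅ Z^10, C_1 ≅ Z^30, C_2 ≅ Z^20.

∂_1: C_1 → C_0 is given by ∂[p,q] = [q] − [p].
This gives a 10×30 integer matrix of rank 9; reducing to Smith normal form yields diagonal entries (1,1,1,1,1,1,1,1,1).

The boundary map ∂_2: C_2 → C_1 maps a triangle to the signed sum of its edges. For instance
  ∂RSY = SY − RY + RS,
  ∂STV = TV − SV + ST.
As a 30×20 matrix over Z this has rank 20, with invariant factors (1,1,1,1,1,1,1,1,1,1,1,1,1,1,1,1,1,1,1,2).

Computing H_k = (kernel of ∂_k) / (image of ∂_{k+1}):

  H_0: rank C_0 − rank ∂_1 = 10 − 9 = 1, and the invariant factors of ∂_1 are all 1, so H_0 ≅ Z.
  H_1: rank ker ∂_1 − rank ∂_2 = (30 − 9) − 20 = 1, and ∂_2 has invariant factor 2 > 1, so H_1 ≅ Z ⊕ Z_2.
  H_2: rank ker ∂_2 − rank ∂_3 = (20 − 20) − 0 = 0, and there is no ∂_3, so H_2 ≅ 0.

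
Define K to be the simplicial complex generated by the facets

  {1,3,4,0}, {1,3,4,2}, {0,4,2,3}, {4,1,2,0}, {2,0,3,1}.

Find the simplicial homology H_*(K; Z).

Fix the vertex order 0 < 1 < 2 < 3 < 4 and write every simplex with vertices in increasing order. Then dim K = 3 and the simplices of K are:

  0-simplices (5): [0], [1], [2], [3], [4]
  1-simplices (10): [0,1], [0,2], [0,3], [0,4], [1,2], [1,3], [1,4], [2,3], [2,4], [3,4]
  2-simplices (10): [0,1,2], [0,1,3], [0,1,4], [0,2,3], [0,2,4], [0,3,4], [1,2,3], [1,2,4], [1,3,4], [2,3,4]
  3-simplices (5): [0,1,2,3], [0,1,2,4], [0,1,3,4], [0,2,3,4], [1,2,3,4]

so the chain groups are C_0 ≅ Z^5, C_1 ≅ Z^10, C_2 ≅ Z^10, C_3 ≅ Z^5.

∂_1: C_1 → C_0 sends each edge [p,q] (with p < q) to q − p. For instance
  ∂[1,3] = [3] − [1].
The resulting 5×10 matrix has rank 4, and its Smith normal form has invariant factors (1,1,1,1).

Boundary ∂_2: C_2 → C_1 acts by ∂[p,q,r] = [q,r] − [p,r] + [p,q]. For instance
  ∂[0,1,3] = [1,3] − [0,3] + [0,1],
  ∂[0,2,4] = [2,4] − [0,4] + [0,2].
As a 10×10 matrix over Z this has rank 6, with invariant factors (1,1,1,1,1,1).

Boundary ∂_3: C_3 → C_2 sends each 3-simplex σ to the alternating sum Σ_i (−1)^i (σ with its i-th vertex removed). For instance
  ∂[0,1,2,3] = [1,2,3] − [0,2,3] + [0,1,3] − [0,1,2],
  ∂[0,1,2,4] = [1,2,4] − [0,2,4] + [0,1,4] − [0,1,2].
The 10×5 boundary matrix has rank 4 and Smith normal form diag(1,1,1,1).

Computing H_k = (kernel of ∂_k) / (image of ∂_{k+1}):

  H_0: rank C_0 − rank ∂_1 = 5 − 4 = 1, and the invariant factors of ∂_1 are all 1, so H_0 = Z.
  H_1: rank ker ∂_1 − rank ∂_2 = (10 − 4) − 6 = 0, and the invariant factors of ∂_2 are all 1, so H_1 = 0.
  H_2: rank ker ∂_2 − rank ∂_3 = (10 − 6) − 4 = 0, and the invariant factors of ∂_3 are all 1, so H_2 = 0.
  H_3: rank ker ∂_3 − rank ∂_4 = (5 − 4) − 0 = 1, and there is no ∂_4, so H_3 = Z.

H_0 = Z,  H_1 = 0,  H_2 = 0,  H_3 = Z.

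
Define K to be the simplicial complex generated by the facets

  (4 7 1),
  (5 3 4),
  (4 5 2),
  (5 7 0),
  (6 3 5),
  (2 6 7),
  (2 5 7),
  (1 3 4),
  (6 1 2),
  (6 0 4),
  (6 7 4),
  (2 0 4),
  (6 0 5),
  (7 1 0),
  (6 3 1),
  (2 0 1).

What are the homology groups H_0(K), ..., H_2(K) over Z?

We work with the vertex ordering 0 < 1 < 2 < 3 < 4 < 5 < 6 < 7. The simplices of K, each written with vertices in increasing order, are:

  0-simplices (8): [0], [1], [2], [3], [4], [5], [6], [7]
  1-simplices (24): (24 of them)
  2-simplices (16): [0,1,2], [0,1,7], [0,2,4], [0,4,6], [0,5,6], [0,5,7], [1,2,6], [1,3,4], [1,3,6], [1,4,7], [2,4,5], [2,5,7], [2,6,7], [3,4,5], [3,5,6], [4,6,7]

Hence C_0 ≅ Z^8, C_1 ≅ Z^24, C_2 ≅ Z^16.

Boundary ∂_1: C_1 → C_0 sends each edge [p,q] (with p < q) to q − p.
The 8×24 boundary matrix has rank 7 and Smith normal form diag(1,1,1,1,1,1,1).

∂_2: C_2 → C_1 acts by ∂[p,q,r] = [q,r] − [p,r] + [p,q]. For instance
  ∂[0,1,7] = [1,7] − [0,7] + [0,1],
  ∂[2,4,5] = [4,5] − [2,5] + [2,4].
This gives a 24×16 integer matrix of rank 15; reducing to Smith normal form yields diagonal entries (1,1,1,1,1,1,1,1,1,1,1,1,1,1,1).

Now H_k = ker ∂_k / im ∂_{k+1}, so:

  H_0: rank C_0 − rank ∂_1 = 8 − 7 = 1, and the invariant factors of ∂_1 are all 1, so H_0 = Z.
  H_1: rank ker ∂_1 − rank ∂_2 = (24 − 7) − 15 = 2, and the invariant factors of ∂_2 are all 1, so H_1 = Z^2.
  H_2: rank ker ∂_2 − rank ∂_3 = (16 − 15) − 0 = 1, and there is no ∂_3, so H_2 = Z.

As a check, the Euler characteristic is 8 − 24 + 16 = 0, which agrees with 1 − 2 + 1 = 0.

H_0 = Z,  H_1 = Z^2,  H_2 = Z.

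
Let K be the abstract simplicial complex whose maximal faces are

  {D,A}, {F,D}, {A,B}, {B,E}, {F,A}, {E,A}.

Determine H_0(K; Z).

H_0 = Z.

We work with the vertex ordering A < B < D < E < F. The simplices of K, each written with vertices in increasing order, are:

  0-simplices (5): A, B, D, E, F
  1-simplices (6): AB, AD, AE, AF, BE, DF

giving chain groups C_0 ≅ Z^5, C_1 ≅ Z^6.

The boundary map ∂_1: C_1 → C_0 maps an edge to its endpoints' difference, ∂[p,q] = q − p. For instance
  ∂AF = F − A.
The 5×6 boundary matrix has rank 4 and Smith normal form diag(1,1,1,1).

From H_k ≅ ker(∂_k) / im(∂_{k+1}) we obtain:

  H_0: rank C_0 − rank ∂_1 = 5 − 4 = 1, and the invariant factors of ∂_1 are all 1, so H_0 = Z.

(K is a triangulation of a wedge of 2 circles.)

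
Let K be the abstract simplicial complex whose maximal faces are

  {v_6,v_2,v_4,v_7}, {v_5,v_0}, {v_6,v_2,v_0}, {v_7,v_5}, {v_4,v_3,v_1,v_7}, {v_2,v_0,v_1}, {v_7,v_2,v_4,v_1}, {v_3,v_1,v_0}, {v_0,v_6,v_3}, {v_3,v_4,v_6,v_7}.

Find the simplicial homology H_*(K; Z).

Order the vertices as v_0 < v_1 < v_2 < v_3 < v_4 < v_5 < v_6 < v_7. Listing each simplex with vertices in this order, K has dimension 3 with simplices:

  0-simplices (8): [v_0], [v_1], [v_2], [v_3], [v_4], [v_5], [v_6], [v_7]
  1-simplices (19): (19 of them)
  2-simplices (16): (16 of them)
  3-simplices (4): [v_1,v_2,v_4,v_7], [v_1,v_3,v_4,v_7], [v_2,v_4,v_6,v_7], [v_3,v_4,v_6,v_7]

Hence C_0 ≅ Z^8, C_1 ≅ Z^19, C_2 ≅ Z^16, C_3 ≅ Z^4.

∂_1: C_1 → C_0 is given by ∂[p,q] = [q] − [p].
The resulting 8×19 matrix has rank 7, and its Smith normal form has invariant factors (1,1,1,1,1,1,1).

The boundary map ∂_2: C_2 → C_1 acts by ∂[p,q,r] = [q,r] − [p,r] + [p,q]. For instance
  ∂[v_4,v_6,v_7] = [v_6,v_7] − [v_4,v_7] + [v_4,v_6],
  ∂[v_1,v_4,v_7] = [v_4,v_7] − [v_1,v_7] + [v_1,v_4].
This gives a 19×16 integer matrix of rank 11; reducing to Smith normal form yields diagonal entries (1,1,1,1,1,1,1,1,1,1,1).

The boundary map ∂_3: C_3 → C_2 sends each 3-simplex σ to the alternating sum Σ_i (−1)^i (σ with its i-th vertex removed). For instance
  ∂[v_1,v_3,v_4,v_7] = [v_3,v_4,v_7] − [v_1,v_4,v_7] + [v_1,v_3,v_7] − [v_1,v_3,v_4],
  ∂[v_1,v_2,v_4,v_7] = [v_2,v_4,v_7] − [v_1,v_4,v_7] + [v_1,v_2,v_7] − [v_1,v_2,v_4].
As a 16×4 matrix over Z this has rank 4, with invariant factors (1,1,1,1).

Now H_k = ker ∂_k / im ∂_{k+1}, so:

  H_0: rank C_0 − rank ∂_1 = 8 − 7 = 1, and the invariant factors of ∂_1 are all 1, so H_0 ≅ Z.
  H_1: rank ker ∂_1 − rank ∂_2 = (19 − 7) − 11 = 1, and the invariant factors of ∂_2 are all 1, so H_1 ≅ Z.
  H_2: rank ker ∂_2 − rank ∂_3 = (16 − 11) − 4 = 1, and the invariant factors of ∂_3 are all 1, so H_2 ≅ Z.
  H_3: rank ker ∂_3 − rank ∂_4 = (4 − 4) − 0 = 0, and there is no ∂_4, so H_3 ≅ 0.

H_0 = Z,  H_1 = Z,  H_2 = Z,  H_3 = 0.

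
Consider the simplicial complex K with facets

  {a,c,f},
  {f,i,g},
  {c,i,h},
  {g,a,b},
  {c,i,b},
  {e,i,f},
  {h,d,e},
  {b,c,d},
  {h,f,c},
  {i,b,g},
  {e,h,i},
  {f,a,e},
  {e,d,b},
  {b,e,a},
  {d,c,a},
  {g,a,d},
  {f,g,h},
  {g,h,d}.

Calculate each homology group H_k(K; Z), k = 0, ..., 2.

H_0 ≅ Z,  H_1 ≅ Z × Z/2,  H_2 = 0.

Take the total order a < b < c < d < e < f < g < h < i on the vertex set. Then K (dimension 2) consists of the simplices:

  0-simplices (9): a, b, c, d, e, f, g, h, i
  1-simplices (27): ab, ac, ad, ae, af, ag, bc, bd, be, bg, bi, cd, cf, ch, ci, de, dg, dh, ef, eh, ei, fg, fh, fi, gh, gi, hi
  2-simplices (18): abe, abg, acd, acf, adg, aef, bcd, bci, bde, bgi, cfh, chi, deh, dgh, efi, ehi, fgh, fgi

giving chain groups C_0 ≅ Z^9, C_1 ≅ Z^27, C_2 ≅ Z^18.

The boundary map ∂_1: C_1 → C_0 is given by ∂[p,q] = [q] − [p]. For instance
  ∂ae = e − a.
The 9×27 boundary matrix has rank 8 and Smith normal form diag(1,1,1,1,1,1,1,1).

Boundary ∂_2: C_2 → C_1 maps a triangle to the signed sum of its edges. For instance
  ∂aef = ef − af + ae,
  ∂efi = fi − ei + ef.
This gives a 27×18 integer matrix of rank 18; reducing to Smith normal form yields diagonal entries (1,1,1,1,1,1,1,1,1,1,1,1,1,1,1,1,1,2).

Reading off H_k = ker ∂_k / im ∂_{k+1}:

  H_0: rank C_0 − rank ∂_1 = 9 − 8 = 1, and the invariant factors of ∂_1 are all 1, so H_0 = Z.
  H_1: rank ker ∂_1 − rank ∂_2 = (27 − 8) − 18 = 1, and ∂_2 has invariant factor 2 > 1, so H_1 = Z × Z/2.
  H_2: rank ker ∂_2 − rank ∂_3 = (18 − 18) − 0 = 0, and there is no ∂_3, so H_2 = 0.

As a check, the Euler characteristic is 9 − 27 + 18 = 0, which agrees with 1 − 1 + 0 = 0.
(K is a triangulation of the Klein bottle.)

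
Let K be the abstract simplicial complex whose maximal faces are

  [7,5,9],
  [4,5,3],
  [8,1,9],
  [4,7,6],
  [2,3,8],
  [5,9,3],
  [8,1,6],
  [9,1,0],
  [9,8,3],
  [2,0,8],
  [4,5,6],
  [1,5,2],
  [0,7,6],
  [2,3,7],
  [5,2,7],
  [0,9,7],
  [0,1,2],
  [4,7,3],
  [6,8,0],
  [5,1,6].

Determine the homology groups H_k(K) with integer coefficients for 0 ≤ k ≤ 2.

Fix the vertex order 0 < 1 < 2 < 3 < 4 < 5 < 6 < 7 < 8 < 9 and write every simplex with vertices in increasing order. Then dim K = 2 and the simplices of K are:

  0-simplices (10): [0], [1], [2], [3], [4], [5], [6], [7], [8], [9]
  1-simplices (30): (30 of them)
  2-simplices (20): (20 of them)

Hence C_0 ≅ Z^10, C_1 ≅ Z^30, C_2 ≅ Z^20.

∂_1: C_1 → C_0 sends each edge [p,q] (with p < q) to q − p.
The resulting 10×30 matrix has rank 9, and its Smith normal form has invariant factors (1,1,1,1,1,1,1,1,1).

Boundary ∂_2: C_2 → C_1 sends each 2-simplex [p,q,r] to [q,r] − [p,r] + [p,q]. For instance
  ∂[0,7,9] = [7,9] − [0,9] + [0,7],
  ∂[4,5,6] = [5,6] − [4,6] + [4,5].
The 30×20 boundary matrix has rank 20 and Smith normal form diag(1,1,1,1,1,1,1,1,1,1,1,1,1,1,1,1,1,1,1,2).

From H_k ≅ ker(∂_k) / im(∂_{k+1}) we obtain:

  H_0: rank C_0 − rank ∂_1 = 10 − 9 = 1, and the invariant factors of ∂_1 are all 1, so H_0 ≅ Z.
  H_1: rank ker ∂_1 − rank ∂_2 = (30 − 9) − 20 = 1, and ∂_2 has invariant factor 2 > 1, so H_1 ≅ Z ⊕ Z_2.
  H_2: rank ker ∂_2 − rank ∂_3 = (20 − 20) − 0 = 0, and there is no ∂_3, so H_2 ≅ 0.

As a check, the Euler characteristic is 10 − 30 + 20 = 0, which agrees with 1 − 1 + 0 = 0.

H_0 = Z,  H_1 = Z ⊕ Z_2,  H_2 = 0.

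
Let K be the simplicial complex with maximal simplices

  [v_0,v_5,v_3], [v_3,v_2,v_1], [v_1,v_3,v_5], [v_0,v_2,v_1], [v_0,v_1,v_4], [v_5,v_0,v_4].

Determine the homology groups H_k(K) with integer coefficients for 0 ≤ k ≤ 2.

H_0 ≅ Z,  H_1 ≅ Z,  H_2 = 0.

Take the total order v_0 < v_1 < v_2 < v_3 < v_4 < v_5 on the vertex set. Then K (dimension 2) consists of the simplices:

  0-simplices (6): [v_0], [v_1], [v_2], [v_3], [v_4], [v_5]
  1-simplices (12): [v_0,v_1], [v_0,v_2], [v_0,v_3], [v_0,v_4], [v_0,v_5], [v_1,v_2], [v_1,v_3], [v_1,v_4], [v_1,v_5], [v_2,v_3], [v_3,v_5], [v_4,v_5]
  2-simplices (6): [v_0,v_1,v_2], [v_0,v_1,v_4], [v_0,v_3,v_5], [v_0,v_4,v_5], [v_1,v_2,v_3], [v_1,v_3,v_5]

so the chain groups are C_0 ≅ Z^6, C_1 ≅ Z^12, C_2 ≅ Z^6.

∂_1: C_1 → C_0 maps an edge to its endpoints' difference, ∂[p,q] = q − p. For instance
  ∂[v_4,v_5] = [v_5] − [v_4].
The resulting 6×12 matrix has rank 5, and its Smith normal form has invariant factors (1,1,1,1,1).

∂_2: C_2 → C_1 acts by ∂[p,q,r] = [q,r] − [p,r] + [p,q]. For instance
  ∂[v_1,v_2,v_3] = [v_2,v_3] − [v_1,v_3] + [v_1,v_2],
  ∂[v_0,v_3,v_5] = [v_3,v_5] − [v_0,v_5] + [v_0,v_3].
The 12×6 boundary matrix has rank 6 and Smith normal form diag(1,1,1,1,1,1).

Now H_k = ker ∂_k / im ∂_{k+1}, so:

  H_0: rank C_0 − rank ∂_1 = 6 − 5 = 1, and the invariant factors of ∂_1 are all 1, so H_0 ≅ Z.
  H_1: rank ker ∂_1 − rank ∂_2 = (12 − 5) − 6 = 1, and the invariant factors of ∂_2 are all 1, so H_1 ≅ Z.
  H_2: rank ker ∂_2 − rank ∂_3 = (6 − 6) − 0 = 0, and there is no ∂_3, so H_2 ≅ 0.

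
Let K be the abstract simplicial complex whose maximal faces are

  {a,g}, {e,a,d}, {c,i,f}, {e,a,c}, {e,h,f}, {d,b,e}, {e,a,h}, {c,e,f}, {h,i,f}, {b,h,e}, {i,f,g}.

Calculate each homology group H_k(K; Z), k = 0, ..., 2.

Order the vertices as a < b < c < d < e < f < g < h < i. Listing each simplex with vertices in this order, K has dimension 2 with simplices:

  0-simplices (9): a, b, c, d, e, f, g, h, i
  1-simplices (19): ac, ad, ae, ag, ah, bd, be, bh, ce, cf, ci, de, ef, eh, fg, fh, fi, gi, hi
  2-simplices (10): ace, ade, aeh, bde, beh, cef, cfi, efh, fgi, fhi

so the chain groups are C_0 ≅ Z^9, C_1 ≅ Z^19, C_2 ≅ Z^10.

The boundary map ∂_1: C_1 → C_0 sends each edge [p,q] (with p < q) to q − p. For instance
  ∂de = e − d.
This gives a 9×19 integer matrix of rank 8; reducing to Smith normal form yields diagonal entries (1,1,1,1,1,1,1,1).

∂_2: C_2 → C_1 sends each 2-simplex [p,q,r] to [q,r] − [p,r] + [p,q]. For instance
  ∂efh = fh − eh + ef,
  ∂ade = de − ae + ad.
The resulting 19×10 matrix has rank 10, and its Smith normal form has invariant factors (1,1,1,1,1,1,1,1,1,1).

Computing H_k = (kernel of ∂_k) / (image of ∂_{k+1}):

  H_0: rank C_0 − rank ∂_1 = 9 − 8 = 1, and the invariant factors of ∂_1 are all 1, so H_0 ≅ Z.
  H_1: rank ker ∂_1 − rank ∂_2 = (19 − 8) − 10 = 1, and the invariant factors of ∂_2 are all 1, so H_1 ≅ Z.
  H_2: rank ker ∂_2 − rank ∂_3 = (10 − 10) − 0 = 0, and there is no ∂_3, so H_2 ≅ 0.

H_0 = Z,  H_1 = Z,  H_2 = 0.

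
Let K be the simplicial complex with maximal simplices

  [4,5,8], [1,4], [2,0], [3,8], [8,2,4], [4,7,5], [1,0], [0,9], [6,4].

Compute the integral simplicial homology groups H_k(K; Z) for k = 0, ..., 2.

H_0 ≅ Z,  H_1 ≅ Z,  H_2 = 0.

We work with the vertex ordering 0 < 1 < 2 < 3 < 4 < 5 < 6 < 7 < 8 < 9. The simplices of K, each written with vertices in increasing order, are:

  0-simplices (10): [0], [1], [2], [3], [4], [5], [6], [7], [8], [9]
  1-simplices (13): [0,1], [0,2], [0,9], [1,4], [2,4], [2,8], [3,8], [4,5], [4,6], [4,7], [4,8], [5,7], [5,8]
  2-simplices (3): [2,4,8], [4,5,7], [4,5,8]

so the chain groups are C_0 ≅ Z^10, C_1 ≅ Z^13, C_2 ≅ Z^3.

Boundary ∂_1: C_1 → C_0 is given by ∂[p,q] = [q] − [p]. For instance
  ∂[4,6] = [6] − [4].
The resulting 10×13 matrix has rank 9, and its Smith normal form has invariant factors (1,1,1,1,1,1,1,1,1).

The boundary map ∂_2: C_2 → C_1 maps a triangle to the signed sum of its edges. For instance
  ∂[2,4,8] = [4,8] − [2,8] + [2,4],
  ∂[4,5,8] = [5,8] − [4,8] + [4,5].
This gives a 13×3 integer matrix of rank 3; reducing to Smith normal form yields diagonal entries (1,1,1).

From H_k ≅ ker(∂_k) / im(∂_{k+1}) we obtain:

  H_0: rank C_0 − rank ∂_1 = 10 − 9 = 1, and the invariant factors of ∂_1 are all 1, so H_0 ≅ Z.
  H_1: rank ker ∂_1 − rank ∂_2 = (13 − 9) − 3 = 1, and the invariant factors of ∂_2 are all 1, so H_1 ≅ Z.
  H_2: rank ker ∂_2 − rank ∂_3 = (3 − 3) − 0 = 0, and there is no ∂_3, so H_2 ≅ 0.

As a check, the Euler characteristic is 10 − 13 + 3 = 0, which agrees with 1 − 1 + 0 = 0.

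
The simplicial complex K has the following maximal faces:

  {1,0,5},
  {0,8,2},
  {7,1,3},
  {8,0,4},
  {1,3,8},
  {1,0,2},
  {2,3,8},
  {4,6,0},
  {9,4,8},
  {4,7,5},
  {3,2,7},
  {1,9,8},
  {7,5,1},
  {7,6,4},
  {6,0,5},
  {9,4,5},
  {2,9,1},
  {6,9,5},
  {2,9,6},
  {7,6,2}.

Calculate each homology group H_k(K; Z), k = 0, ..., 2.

Take the total order 0 < 1 < 2 < 3 < 4 < 5 < 6 < 7 < 8 < 9 on the vertex set. Then K (dimension 2) consists of the simplices:

  0-simplices (10): [0], [1], [2], [3], [4], [5], [6], [7], [8], [9]
  1-simplices (30): (30 of them)
  2-simplices (20): (20 of them)

so the chain groups are C_0 ≅ Z^10, C_1 ≅ Z^30, C_2 ≅ Z^20.

Boundary ∂_1: C_1 → C_0 sends each edge [p,q] (with p < q) to q − p.
As a 10×30 matrix over Z this has rank 9, with invariant factors (1,1,1,1,1,1,1,1,1).

Boundary ∂_2: C_2 → C_1 sends each 2-simplex [p,q,r] to [q,r] − [p,r] + [p,q]. For instance
  ∂[4,8,9] = [8,9] − [4,9] + [4,8],
  ∂[4,6,7] = [6,7] − [4,7] + [4,6].
The resulting 30×20 matrix has rank 20, and its Smith normal form has invariant factors (1,1,1,1,1,1,1,1,1,1,1,1,1,1,1,1,1,1,1,2).

Now H_k = ker ∂_k / im ∂_{k+1}, so:

  H_0: rank C_0 − rank ∂_1 = 10 − 9 = 1, and the invariant factors of ∂_1 are all 1, so H_0 = Z.
  H_1: rank ker ∂_1 − rank ∂_2 = (30 − 9) − 20 = 1, and ∂_2 has invariant factor 2 > 1, so H_1 = Z ⊕ Z/2.
  H_2: rank ker ∂_2 − rank ∂_3 = (20 − 20) − 0 = 0, and there is no ∂_3, so H_2 = 0.

As a check, the Euler characteristic is 10 − 30 + 20 = 0, which agrees with 1 − 1 + 0 = 0.

H_0 ≅ Z,  H_1 ≅ Z ⊕ Z/2,  H_2 = 0.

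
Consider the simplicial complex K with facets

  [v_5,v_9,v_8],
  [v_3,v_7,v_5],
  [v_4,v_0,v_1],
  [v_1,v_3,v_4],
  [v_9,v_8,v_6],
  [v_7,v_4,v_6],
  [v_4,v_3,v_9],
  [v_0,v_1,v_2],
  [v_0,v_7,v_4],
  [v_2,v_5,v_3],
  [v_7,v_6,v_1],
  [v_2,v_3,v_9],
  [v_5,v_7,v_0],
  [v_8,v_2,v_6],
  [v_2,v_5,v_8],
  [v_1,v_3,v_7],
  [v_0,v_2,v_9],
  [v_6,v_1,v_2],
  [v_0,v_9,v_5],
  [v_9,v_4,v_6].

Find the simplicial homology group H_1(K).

H_1 ≅ Z ⊕ Z_2.

Fix the vertex order v_0 < v_1 < v_2 < v_3 < v_4 < v_5 < v_6 < v_7 < v_8 < v_9 and write every simplex with vertices in increasing order. Then dim K = 2 and the simplices of K are:

  0-simplices (10): [v_0], [v_1], [v_2], [v_3], [v_4], [v_5], [v_6], [v_7], [v_8], [v_9]
  1-simplices (30): (30 of them)
  2-simplices (20): (20 of them)

so the chain groups are C_0 ≅ Z^10, C_1 ≅ Z^30, C_2 ≅ Z^20.

Boundary ∂_1: C_1 → C_0 sends each edge [p,q] (with p < q) to q − p. For instance
  ∂[v_5,v_8] = [v_8] − [v_5].
This gives a 10×30 integer matrix of rank 9; reducing to Smith normal form yields diagonal entries (1,1,1,1,1,1,1,1,1).

∂_2: C_2 → C_1 acts by ∂[p,q,r] = [q,r] − [p,r] + [p,q]. For instance
  ∂[v_2,v_6,v_8] = [v_6,v_8] − [v_2,v_8] + [v_2,v_6],
  ∂[v_4,v_6,v_7] = [v_6,v_7] − [v_4,v_7] + [v_4,v_6].
The 30×20 boundary matrix has rank 20 and Smith normal form diag(1,1,1,1,1,1,1,1,1,1,1,1,1,1,1,1,1,1,1,2).

From H_k ≅ ker(∂_k) / im(∂_{k+1}) we obtain:

  H_1: rank ker ∂_1 − rank ∂_2 = (30 − 9) − 20 = 1, and ∂_2 has invariant factor 2 > 1, so H_1 ≅ Z ⊕ Z_2.

(K is a triangulation of the Klein bottle.)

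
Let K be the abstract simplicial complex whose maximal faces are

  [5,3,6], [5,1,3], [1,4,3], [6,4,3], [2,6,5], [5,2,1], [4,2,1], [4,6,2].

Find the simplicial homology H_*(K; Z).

We work with the vertex ordering 1 < 2 < 3 < 4 < 5 < 6. The simplices of K, each written with vertices in increasing order, are:

  0-simplices (6): [1], [2], [3], [4], [5], [6]
  1-simplices (12): [1,2], [1,3], [1,4], [1,5], [2,4], [2,5], [2,6], [3,4], [3,5], [3,6], [4,6], [5,6]
  2-simplices (8): [1,2,4], [1,2,5], [1,3,4], [1,3,5], [2,4,6], [2,5,6], [3,4,6], [3,5,6]

giving chain groups C_0 ≅ Z^6, C_1 ≅ Z^12, C_2 ≅ Z^8.

∂_1: C_1 → C_0 maps an edge to its endpoints' difference, ∂[p,q] = q − p.
The resulting 6×12 matrix has rank 5, and its Smith normal form has invariant factors (1,1,1,1,1).

The boundary map ∂_2: C_2 → C_1 maps a triangle to the signed sum of its edges. For instance
  ∂[1,3,5] = [3,5] − [1,5] + [1,3],
  ∂[2,5,6] = [5,6] − [2,6] + [2,5].
The 12×8 boundary matrix has rank 7 and Smith normal form diag(1,1,1,1,1,1,1).

Now H_k = ker ∂_k / im ∂_{k+1}, so:

  H_0: rank C_0 − rank ∂_1 = 6 − 5 = 1, and the invariant factors of ∂_1 are all 1, so H_0 ≅ Z.
  H_1: rank ker ∂_1 − rank ∂_2 = (12 − 5) − 7 = 0, and the invariant factors of ∂_2 are all 1, so H_1 ≅ 0.
  H_2: rank ker ∂_2 − rank ∂_3 = (8 − 7) − 0 = 1, and there is no ∂_3, so H_2 ≅ Z.

H_0 ≅ Z,  H_1 = 0,  H_2 ≅ Z.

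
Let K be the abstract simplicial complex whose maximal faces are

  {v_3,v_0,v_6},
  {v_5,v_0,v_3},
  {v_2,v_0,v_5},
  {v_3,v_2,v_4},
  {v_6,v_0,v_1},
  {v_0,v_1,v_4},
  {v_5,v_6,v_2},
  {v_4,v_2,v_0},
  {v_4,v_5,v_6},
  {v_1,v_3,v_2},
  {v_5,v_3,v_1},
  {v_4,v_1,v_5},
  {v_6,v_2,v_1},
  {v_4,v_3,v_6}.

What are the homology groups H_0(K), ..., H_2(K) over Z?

H_0 = Z,  H_1 = Z^2,  H_2 = Z.

Take the total order v_0 < v_1 < v_2 < v_3 < v_4 < v_5 < v_6 on the vertex set. Then K (dimension 2) consists of the simplices:

  0-simplices (7): [v_0], [v_1], [v_2], [v_3], [v_4], [v_5], [v_6]
  1-simplices (21): (21 of them)
  2-simplices (14): (14 of them)

Hence C_0 ≅ Z^7, C_1 ≅ Z^21, C_2 ≅ Z^14.

Boundary ∂_1: C_1 → C_0 maps an edge to its endpoints' difference, ∂[p,q] = q − p. For instance
  ∂[v_2,v_3] = [v_3] − [v_2].
The 7×21 boundary matrix has rank 6 and Smith normal form diag(1,1,1,1,1,1).

Boundary ∂_2: C_2 → C_1 maps a triangle to the signed sum of its edges. For instance
  ∂[v_1,v_2,v_6] = [v_2,v_6] − [v_1,v_6] + [v_1,v_2],
  ∂[v_1,v_3,v_5] = [v_3,v_5] − [v_1,v_5] + [v_1,v_3].
This gives a 21×14 integer matrix of rank 13; reducing to Smith normal form yields diagonal entries (1,1,1,1,1,1,1,1,1,1,1,1,1).

Computing H_k = (kernel of ∂_k) / (image of ∂_{k+1}):

  H_0: rank C_0 − rank ∂_1 = 7 − 6 = 1, and the invariant factors of ∂_1 are all 1, so H_0 = Z.
  H_1: rank ker ∂_1 − rank ∂_2 = (21 − 6) − 13 = 2, and the invariant factors of ∂_2 are all 1, so H_1 = Z^2.
  H_2: rank ker ∂_2 − rank ∂_3 = (14 − 13) − 0 = 1, and there is no ∂_3, so H_2 = Z.

As a check, the Euler characteristic is 7 − 21 + 14 = 0, which agrees with 1 − 2 + 1 = 0.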